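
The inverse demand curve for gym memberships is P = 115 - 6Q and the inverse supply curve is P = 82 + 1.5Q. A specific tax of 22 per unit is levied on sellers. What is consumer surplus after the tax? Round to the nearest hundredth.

Without the tax, 115 - 6Q = 82 + 1.5Q so Q* = 4.4 and P* = 88.6.
With the tax, sellers need 22 more per unit: 115 - 6Q = 82 + 1.5Q + 22, so Q_t = 1.4667. Buyers pay P_b = 106.2; sellers receive P_s = P_b - 22 = 84.2.
Consumer surplus is the triangle under demand above P_b: (1/2)(1.4667)(115 - 106.2) = 6.4533.

6.45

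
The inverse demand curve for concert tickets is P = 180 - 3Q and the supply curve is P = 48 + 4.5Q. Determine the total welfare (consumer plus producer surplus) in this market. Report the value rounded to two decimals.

Set 180 - 3Q = 48 + 4.5Q, which gives 132 = 7.5Q, so Q* = 17.6 and P* = 180 - 3(17.6) = 127.2.
CS = (1/2)(17.6)(52.8) = 464.64 and PS = (1/2)(17.6)(79.2) = 696.96, so total surplus = 1161.6.

1161.60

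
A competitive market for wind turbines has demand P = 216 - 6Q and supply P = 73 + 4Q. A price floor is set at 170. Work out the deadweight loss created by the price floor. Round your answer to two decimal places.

Without the control, 216 - 6Q = 73 + 4Q so Q* = 14.3 and P* = 130.2.
At the floor price 170, quantity demanded is (216 - 170)/6 = 7.6667; demand is the short side, so Q = 7.6667 trades at P = 170.
The lost-trades triangle has base Q* - 7.6667 = 6.6333 and height equal to the gap between the curves at Q = 7.6667, which is 170 - 103.6667 = 66.3333. DWL = (1/2)(6.6333)(66.3333) = 220.0056.

220.01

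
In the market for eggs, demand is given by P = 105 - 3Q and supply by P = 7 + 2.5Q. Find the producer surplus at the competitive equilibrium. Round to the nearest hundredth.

Setting demand equal to supply, 98 = 5.5Q, so Q* = 17.8182 and P* = 51.5455.
The supply curve's price intercept is 7, so PS = (1/2)(Q*)(P* - 7) = (1/2)(17.8182)(44.5455) = 396.8595.

396.86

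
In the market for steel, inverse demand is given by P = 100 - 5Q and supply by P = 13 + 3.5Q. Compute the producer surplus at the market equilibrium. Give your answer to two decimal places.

Set 100 - 5Q = 13 + 3.5Q, which gives 87 = 8.5Q, so Q* = 10.2353 and P* = 100 - 5(10.2353) = 48.8235.
Producer surplus is the triangle above supply below P*: (1/2)(10.2353)(48.8235 - 13) = (1/2)(10.2353)(35.8235) = 183.3322.

183.33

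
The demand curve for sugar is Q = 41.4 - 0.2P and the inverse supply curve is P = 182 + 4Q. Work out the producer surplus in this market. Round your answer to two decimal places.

15.43

Rewriting demand in inverse form: P = 207 - 5Q.
Equilibrium: 207 - 5Q = 182 + 4Q, so Q* = 2.7778 and P* = 193.1111.
The supply curve's price intercept is 182, so PS = (1/2)(Q*)(P* - 182) = (1/2)(2.7778)(11.1111) = 15.4321.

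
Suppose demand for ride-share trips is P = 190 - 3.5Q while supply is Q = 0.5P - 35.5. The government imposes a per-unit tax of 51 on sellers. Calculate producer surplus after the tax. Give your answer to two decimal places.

152.86

Rewriting supply in inverse form: P = 71 + 2Q.
Pre-tax equilibrium: 190 - 3.5Q = 71 + 2Q gives Q* = 21.6364, P* = 114.2727.
With the tax, sellers need 51 more per unit: 190 - 3.5Q = 71 + 2Q + 51, so Q_t = 12.3636. Buyers pay P_b = 146.7273; sellers receive P_s = P_b - 51 = 95.7273.
PS = (1/2)(Q_t)(P_s - 71) = (1/2)(12.3636)(24.7273) = 152.8595.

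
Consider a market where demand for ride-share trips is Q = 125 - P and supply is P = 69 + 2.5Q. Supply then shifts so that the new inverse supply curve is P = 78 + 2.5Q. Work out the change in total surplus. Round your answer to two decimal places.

-132.43

Rewriting demand in inverse form: P = 125 - Q.
Initial equilibrium: Q_0 = 16, P_0 = 109; CS_0 = (1/2)(16)(16) = 128, PS_0 = (1/2)(16)(40) = 320.
New equilibrium: 125 - Q = 78 + 2.5Q gives Q_1 = 13.4286, P_1 = 111.5714; CS_1 = 90.1633, PS_1 = 225.4082.
Change in total surplus = (90.1633 + 225.4082) - (128 + 320) = -132.4286.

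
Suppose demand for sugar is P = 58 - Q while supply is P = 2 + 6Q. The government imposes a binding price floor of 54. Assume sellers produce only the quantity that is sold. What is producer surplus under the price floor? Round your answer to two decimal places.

Without the control, 58 - Q = 2 + 6Q so Q* = 8 and P* = 50.
At the floor price 54, quantity demanded is (58 - 54)/1 = 4; demand is the short side, so Q = 4 trades at P = 54.
The supply price at Q = 4 is 26. PS is the trapezoid between 54 and supply over [0, 4]: (1/2)[(54 - 2) + (54 - 26)](4) = 160.

160.00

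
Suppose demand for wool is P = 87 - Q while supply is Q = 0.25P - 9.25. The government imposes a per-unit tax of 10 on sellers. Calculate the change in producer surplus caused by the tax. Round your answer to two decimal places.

-72.00

Rewriting supply in inverse form: P = 37 + 4Q.
Pre-tax equilibrium: 87 - Q = 37 + 4Q gives Q* = 10, P* = 77.
With the tax, sellers need 10 more per unit: 87 - Q = 37 + 4Q + 10, so Q_t = 8. Buyers pay P_b = 79; sellers receive P_s = P_b - 10 = 69.
Producers lose the trapezoid between P_s and P* out to Q_t plus the triangle from Q_t to Q*: change in PS = 128 - 200 = -72.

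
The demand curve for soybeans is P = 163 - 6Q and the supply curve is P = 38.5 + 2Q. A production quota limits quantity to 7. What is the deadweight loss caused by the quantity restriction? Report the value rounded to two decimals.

Without the quota, 163 - 6Q = 38.5 + 2Q gives Q* = 15.5625.
At Q = 7 the demand price is 163 - 6(7) = 121 and the supply price is 38.5 + 2(7) = 52.5.
DWL = (1/2)(gap between curves at 7) x (Q* - 7) = (1/2)(68.5)(8.5625) = 293.2656.

293.27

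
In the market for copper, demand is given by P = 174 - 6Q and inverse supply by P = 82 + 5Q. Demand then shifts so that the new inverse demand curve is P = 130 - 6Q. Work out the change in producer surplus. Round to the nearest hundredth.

-127.27

Initial equilibrium: Q_0 = 8.3636, P_0 = 123.8182; CS_0 = (1/2)(8.3636)(50.1818) = 209.8512, PS_0 = (1/2)(8.3636)(41.8182) = 174.876.
New equilibrium: 130 - 6Q = 82 + 5Q gives Q_1 = 4.3636, P_1 = 103.8182; CS_1 = 57.124, PS_1 = 47.6033.
Change in producer surplus = 47.6033 - 174.876 = -127.2727.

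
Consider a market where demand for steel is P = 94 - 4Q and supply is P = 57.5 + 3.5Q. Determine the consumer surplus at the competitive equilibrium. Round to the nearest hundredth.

47.37

Set 94 - 4Q = 57.5 + 3.5Q, which gives 36.5 = 7.5Q, so Q* = 4.8667 and P* = 94 - 4(4.8667) = 74.5333.
CS is the area between the demand curve and P* from 0 to Q*: (1/2)(4.8667)(19.4667) = 47.3689.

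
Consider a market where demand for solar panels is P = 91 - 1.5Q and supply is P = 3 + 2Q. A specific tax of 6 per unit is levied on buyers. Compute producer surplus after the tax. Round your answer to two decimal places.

Without the tax, 91 - 1.5Q = 3 + 2Q so Q* = 25.1429 and P* = 53.2857.
A tax on buyers shifts demand down by 6: (91 - 6) - 1.5Q = 3 + 2Q, so Q_t = 23.4286. Buyers pay P_b = 55.8571; sellers receive P_s = P_b - 6 = 49.8571.
Producer surplus is the triangle above supply below P_s: (1/2)(23.4286)(49.8571 - 3) = 548.898.

548.90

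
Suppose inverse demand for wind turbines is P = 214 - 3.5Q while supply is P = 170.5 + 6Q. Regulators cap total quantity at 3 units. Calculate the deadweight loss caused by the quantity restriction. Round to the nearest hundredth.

11.84

Unrestricted equilibrium: Q* = (214 - 170.5)/(3.5 + 6) = 4.5789.
At Q = 3 the demand price is 214 - 3.5(3) = 203.5 and the supply price is 170.5 + 6(3) = 188.5.
DWL = (1/2)(gap between curves at 3) x (Q* - 3) = (1/2)(15)(1.5789) = 11.8421.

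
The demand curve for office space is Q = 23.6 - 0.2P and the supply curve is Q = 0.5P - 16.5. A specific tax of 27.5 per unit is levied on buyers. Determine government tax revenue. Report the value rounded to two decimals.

Rewriting demand in inverse form: P = 118 - 5Q.
Rewriting supply in inverse form: P = 33 + 2Q.
Pre-tax equilibrium: 118 - 5Q = 33 + 2Q gives Q* = 12.1429, P* = 57.2857.
A tax on buyers shifts demand down by 27.5: (118 - 27.5) - 5Q = 33 + 2Q, so Q_t = 8.2143. Buyers pay P_b = 76.9286; sellers receive P_s = P_b - 27.5 = 49.4286.
Revenue is the tax times quantity traded: 27.5 x 8.2143 = 225.8929.

225.89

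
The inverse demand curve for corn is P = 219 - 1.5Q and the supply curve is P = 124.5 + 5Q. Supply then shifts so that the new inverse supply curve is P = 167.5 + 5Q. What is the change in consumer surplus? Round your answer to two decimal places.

Initial equilibrium: Q_0 = 14.5385, P_0 = 197.1923; CS_0 = (1/2)(14.5385)(21.8077) = 158.5251, PS_0 = (1/2)(14.5385)(72.6923) = 528.4172.
New equilibrium: 219 - 1.5Q = 167.5 + 5Q gives Q_1 = 7.9231, P_1 = 207.1154; CS_1 = 47.0814, PS_1 = 156.9379.
Change in consumer surplus = 47.0814 - 158.5251 = -111.4438.

-111.44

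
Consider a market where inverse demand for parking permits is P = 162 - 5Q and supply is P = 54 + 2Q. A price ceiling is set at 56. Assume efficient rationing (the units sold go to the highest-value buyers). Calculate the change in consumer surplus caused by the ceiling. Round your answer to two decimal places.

Free-market equilibrium: 162 - 5Q = 54 + 2Q gives Q* = 15.4286, P* = 84.8571.
At P = 56, sellers supply (56 - 54)/2 = 1 while buyers want more, so the quantity traded is 1 at price 56.
CS goes from (1/2)(15.4286)(77.1429) = 595.102 to 103.5 (computed as (162 - 56)(1) - (1/2)(5)(1)^2), a change of -491.602.

-491.60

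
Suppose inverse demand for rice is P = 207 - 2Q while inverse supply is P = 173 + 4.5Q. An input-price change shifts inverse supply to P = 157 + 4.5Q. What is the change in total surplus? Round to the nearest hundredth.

103.38

Initial equilibrium: Q_0 = 5.2308, P_0 = 196.5385; CS_0 = (1/2)(5.2308)(10.4615) = 27.3609, PS_0 = (1/2)(5.2308)(23.5385) = 61.5621.
New equilibrium: 207 - 2Q = 157 + 4.5Q gives Q_1 = 7.6923, P_1 = 191.6154; CS_1 = 59.1716, PS_1 = 133.1361.
Change in total surplus = (59.1716 + 133.1361) - (27.3609 + 61.5621) = 103.3846.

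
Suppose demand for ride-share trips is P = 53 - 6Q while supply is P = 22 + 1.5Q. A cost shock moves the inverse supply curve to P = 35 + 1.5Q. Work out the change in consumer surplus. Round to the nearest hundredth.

-33.97

Initial equilibrium: Q_0 = 4.1333, P_0 = 28.2; CS_0 = (1/2)(4.1333)(24.8) = 51.2533, PS_0 = (1/2)(4.1333)(6.2) = 12.8133.
New equilibrium: 53 - 6Q = 35 + 1.5Q gives Q_1 = 2.4, P_1 = 38.6; CS_1 = 17.28, PS_1 = 4.32.
Change in consumer surplus = 17.28 - 51.2533 = -33.9733.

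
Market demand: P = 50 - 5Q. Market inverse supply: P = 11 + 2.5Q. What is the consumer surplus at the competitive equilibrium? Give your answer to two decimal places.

67.60

Setting demand equal to supply, 39 = 7.5Q, so Q* = 5.2 and P* = 24.
CS is the area between the demand curve and P* from 0 to Q*: (1/2)(5.2)(26) = 67.6.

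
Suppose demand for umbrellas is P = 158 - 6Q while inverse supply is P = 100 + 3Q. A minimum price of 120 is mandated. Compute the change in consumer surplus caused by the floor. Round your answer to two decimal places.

Free-market equilibrium: 158 - 6Q = 100 + 3Q gives Q* = 6.4444, P* = 119.3333.
At P = 120, buyers demand (158 - 120)/6 = 6.3333 while sellers would supply more, so the quantity traded is 6.3333 at price 120.
CS goes from (1/2)(6.4444)(38.6667) = 124.5926 to 120.3333 (computed as (158 - 120)(6.3333) - (1/2)(6)(6.3333)^2), a change of -4.2593.

-4.26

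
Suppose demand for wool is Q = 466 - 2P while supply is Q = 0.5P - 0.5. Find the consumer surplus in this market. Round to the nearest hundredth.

2152.96

Rewriting demand in inverse form: P = 233 - 0.5Q.
Rewriting supply in inverse form: P = 1 + 2Q.
Set 233 - 0.5Q = 1 + 2Q, which gives 232 = 2.5Q, so Q* = 92.8 and P* = 233 - 0.5(92.8) = 186.6.
Consumer surplus is the triangle under demand above P*: (1/2)(92.8)(233 - 186.6) = (1/2)(92.8)(46.4) = 2152.96.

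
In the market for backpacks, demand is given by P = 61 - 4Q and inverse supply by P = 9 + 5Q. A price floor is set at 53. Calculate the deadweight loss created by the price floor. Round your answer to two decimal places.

64.22

Without the control, 61 - 4Q = 9 + 5Q so Q* = 5.7778 and P* = 37.8889.
At P = 53, buyers demand (61 - 53)/4 = 2 while sellers would supply more, so the quantity traded is 2 at price 53.
The lost-trades triangle has base Q* - 2 = 3.7778 and height equal to the gap between the curves at Q = 2, which is 53 - 19 = 34. DWL = (1/2)(3.7778)(34) = 64.2222.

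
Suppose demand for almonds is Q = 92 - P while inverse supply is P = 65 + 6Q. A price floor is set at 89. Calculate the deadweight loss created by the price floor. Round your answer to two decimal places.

Rewriting demand in inverse form: P = 92 - Q.
Free-market equilibrium: 92 - Q = 65 + 6Q gives Q* = 3.8571, P* = 88.1429.
At P = 89, buyers demand (92 - 89)/1 = 3 while sellers would supply more, so the quantity traded is 3 at price 89.
At Q = 3 the demand price is 89 and the supply price is 83. Deadweight loss is the triangle between the curves from 3 to 3.8571: (1/2)(89 - 83)(3.8571 - 3) = 2.5714.

2.57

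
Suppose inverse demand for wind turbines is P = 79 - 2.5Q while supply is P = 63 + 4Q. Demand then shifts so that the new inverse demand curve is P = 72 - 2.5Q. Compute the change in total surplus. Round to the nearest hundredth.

Initial equilibrium: Q_0 = 2.4615, P_0 = 72.8462; CS_0 = (1/2)(2.4615)(6.1538) = 7.574, PS_0 = (1/2)(2.4615)(9.8462) = 12.1183.
New equilibrium: 72 - 2.5Q = 63 + 4Q gives Q_1 = 1.3846, P_1 = 68.5385; CS_1 = 2.3964, PS_1 = 3.8343.
Change in total surplus = (2.3964 + 3.8343) - (7.574 + 12.1183) = -13.4615.

-13.46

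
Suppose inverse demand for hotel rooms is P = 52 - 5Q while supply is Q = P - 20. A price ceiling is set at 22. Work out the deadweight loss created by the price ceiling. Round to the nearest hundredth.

Rewriting supply in inverse form: P = 20 + Q.
Without the control, 52 - 5Q = 20 + Q so Q* = 5.3333 and P* = 25.3333.
At P = 22, sellers supply (22 - 20)/1 = 2 while buyers want more, so the quantity traded is 2 at price 22.
The lost-trades triangle has base Q* - 2 = 3.3333 and height equal to the gap between the curves at Q = 2, which is 42 - 22 = 20. DWL = (1/2)(3.3333)(20) = 33.3333.

33.33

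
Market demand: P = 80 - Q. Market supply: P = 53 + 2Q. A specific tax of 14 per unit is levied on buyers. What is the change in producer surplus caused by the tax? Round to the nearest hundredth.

-62.22

Pre-tax equilibrium: 80 - Q = 53 + 2Q gives Q* = 9, P* = 71.
With the tax, buyers' net willingness to pay falls by 14: (80 - 14) - Q = 53 + 2Q, so Q_t = 4.3333. Buyers pay P_b = 75.6667; sellers receive P_s = P_b - 14 = 61.6667.
PS falls from (1/2)(9)(18) = 81 to (1/2)(4.3333)(8.6667) = 18.7778, a change of -62.2222.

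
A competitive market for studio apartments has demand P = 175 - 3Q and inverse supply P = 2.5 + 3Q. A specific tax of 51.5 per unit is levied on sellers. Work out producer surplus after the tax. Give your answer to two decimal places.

610.04

Without the tax, 175 - 3Q = 2.5 + 3Q so Q* = 28.75 and P* = 88.75.
A tax on sellers shifts supply up by 51.5: 175 - 3Q = 2.5 + 3Q + 51.5, so Q_t = 20.1667. Buyers pay P_b = 114.5; sellers receive P_s = P_b - 51.5 = 63.
Producer surplus is the triangle above supply below P_s: (1/2)(20.1667)(63 - 2.5) = 610.0417.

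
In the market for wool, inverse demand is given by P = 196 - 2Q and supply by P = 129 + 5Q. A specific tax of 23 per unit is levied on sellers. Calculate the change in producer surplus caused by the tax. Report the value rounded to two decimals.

-130.26

Pre-tax equilibrium: 196 - 2Q = 129 + 5Q gives Q* = 9.5714, P* = 176.8571.
With the tax, sellers need 23 more per unit: 196 - 2Q = 129 + 5Q + 23, so Q_t = 6.2857. Buyers pay P_b = 183.4286; sellers receive P_s = P_b - 23 = 160.4286.
PS falls from (1/2)(9.5714)(47.8571) = 229.0306 to (1/2)(6.2857)(31.4286) = 98.7755, a change of -130.2551.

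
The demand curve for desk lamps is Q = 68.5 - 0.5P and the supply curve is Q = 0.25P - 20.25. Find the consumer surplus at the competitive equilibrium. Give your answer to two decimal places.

Rewriting demand in inverse form: P = 137 - 2Q.
Rewriting supply in inverse form: P = 81 + 4Q.
Set 137 - 2Q = 81 + 4Q, which gives 56 = 6Q, so Q* = 9.3333 and P* = 137 - 2(9.3333) = 118.3333.
The demand choke price is 137, so CS = (1/2)(Q*)(137 - P*) = (1/2)(9.3333)(18.6667) = 87.1111.

87.11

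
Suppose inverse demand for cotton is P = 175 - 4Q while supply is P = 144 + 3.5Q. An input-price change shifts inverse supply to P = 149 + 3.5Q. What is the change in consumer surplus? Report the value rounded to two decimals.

-10.13

Initial equilibrium: Q_0 = 4.1333, P_0 = 158.4667; CS_0 = (1/2)(4.1333)(16.5333) = 34.1689, PS_0 = (1/2)(4.1333)(14.4667) = 29.8978.
New equilibrium: 175 - 4Q = 149 + 3.5Q gives Q_1 = 3.4667, P_1 = 161.1333; CS_1 = 24.0356, PS_1 = 21.0311.
Change in consumer surplus = 24.0356 - 34.1689 = -10.1333.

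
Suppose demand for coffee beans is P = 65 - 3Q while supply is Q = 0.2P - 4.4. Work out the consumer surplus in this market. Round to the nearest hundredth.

Rewriting supply in inverse form: P = 22 + 5Q.
Equilibrium: 65 - 3Q = 22 + 5Q, so Q* = 5.375 and P* = 48.875.
CS is the area between the demand curve and P* from 0 to Q*: (1/2)(5.375)(16.125) = 43.3359.

43.34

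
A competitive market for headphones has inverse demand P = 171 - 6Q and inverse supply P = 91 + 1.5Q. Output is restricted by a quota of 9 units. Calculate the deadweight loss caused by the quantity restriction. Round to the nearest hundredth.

10.42

Unrestricted equilibrium: Q* = (171 - 91)/(6 + 1.5) = 10.6667.
At Q = 9 the demand price is 171 - 6(9) = 117 and the supply price is 91 + 1.5(9) = 104.5.
DWL = (1/2)(gap between curves at 9) x (Q* - 9) = (1/2)(12.5)(1.6667) = 10.4167.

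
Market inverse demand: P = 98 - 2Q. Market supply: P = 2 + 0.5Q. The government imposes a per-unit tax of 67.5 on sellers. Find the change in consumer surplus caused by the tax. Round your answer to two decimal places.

-1344.60

Without the tax, 98 - 2Q = 2 + 0.5Q so Q* = 38.4 and P* = 21.2.
A tax on sellers shifts supply up by 67.5: 98 - 2Q = 2 + 0.5Q + 67.5, so Q_t = 11.4. Buyers pay P_b = 75.2; sellers receive P_s = P_b - 67.5 = 7.7.
CS falls from (1/2)(38.4)(76.8) = 1474.56 to (1/2)(11.4)(22.8) = 129.96, a change of -1344.6.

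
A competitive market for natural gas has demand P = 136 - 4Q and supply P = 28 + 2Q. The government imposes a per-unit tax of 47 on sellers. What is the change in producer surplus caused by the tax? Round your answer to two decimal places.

Without the tax, 136 - 4Q = 28 + 2Q so Q* = 18 and P* = 64.
A tax on sellers shifts supply up by 47: 136 - 4Q = 28 + 2Q + 47, so Q_t = 10.1667. Buyers pay P_b = 95.3333; sellers receive P_s = P_b - 47 = 48.3333.
Producers lose the trapezoid between P_s and P* out to Q_t plus the triangle from Q_t to Q*: change in PS = 103.3611 - 324 = -220.6389.

-220.64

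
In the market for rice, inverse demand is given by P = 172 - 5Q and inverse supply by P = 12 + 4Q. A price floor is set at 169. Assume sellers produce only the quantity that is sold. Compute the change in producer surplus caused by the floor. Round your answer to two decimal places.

-538.62

Free-market equilibrium: 172 - 5Q = 12 + 4Q gives Q* = 17.7778, P* = 83.1111.
At P = 169, buyers demand (172 - 169)/5 = 0.6 while sellers would supply more, so the quantity traded is 0.6 at price 169.
PS goes from (1/2)(17.7778)(71.1111) = 632.0988 to 93.48 (computed as (169 - 12)(0.6) - (1/2)(4)(0.6)^2), a change of -538.6188.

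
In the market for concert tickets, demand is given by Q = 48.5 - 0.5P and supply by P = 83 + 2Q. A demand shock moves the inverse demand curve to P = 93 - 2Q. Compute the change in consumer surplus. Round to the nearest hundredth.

-6.00

Rewriting demand in inverse form: P = 97 - 2Q.
Initial equilibrium: Q_0 = 3.5, P_0 = 90; CS_0 = (1/2)(3.5)(7) = 12.25, PS_0 = (1/2)(3.5)(7) = 12.25.
New equilibrium: 93 - 2Q = 83 + 2Q gives Q_1 = 2.5, P_1 = 88; CS_1 = 6.25, PS_1 = 6.25.
Change in consumer surplus = 6.25 - 12.25 = -6.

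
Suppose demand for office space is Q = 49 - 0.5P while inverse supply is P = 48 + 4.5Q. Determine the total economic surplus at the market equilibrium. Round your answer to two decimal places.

Rewriting demand in inverse form: P = 98 - 2Q.
Set 98 - 2Q = 48 + 4.5Q, which gives 50 = 6.5Q, so Q* = 7.6923 and P* = 98 - 2(7.6923) = 82.6154.
CS = (1/2)(7.6923)(15.3846) = 59.1716 and PS = (1/2)(7.6923)(34.6154) = 133.1361, so total surplus = 192.3077.

192.31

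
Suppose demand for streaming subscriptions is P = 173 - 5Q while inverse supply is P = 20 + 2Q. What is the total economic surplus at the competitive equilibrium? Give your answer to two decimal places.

Setting demand equal to supply, 153 = 7Q, so Q* = 21.8571 and P* = 63.7143.
CS = (1/2)(21.8571)(109.2857) = 1194.3367 and PS = (1/2)(21.8571)(43.7143) = 477.7347, so total surplus = 1672.0714.

1672.07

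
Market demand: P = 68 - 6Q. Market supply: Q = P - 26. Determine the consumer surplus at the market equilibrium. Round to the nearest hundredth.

108.00

Rewriting supply in inverse form: P = 26 + Q.
Equilibrium: 68 - 6Q = 26 + Q, so Q* = 6 and P* = 32.
Consumer surplus is the triangle under demand above P*: (1/2)(6)(68 - 32) = (1/2)(6)(36) = 108.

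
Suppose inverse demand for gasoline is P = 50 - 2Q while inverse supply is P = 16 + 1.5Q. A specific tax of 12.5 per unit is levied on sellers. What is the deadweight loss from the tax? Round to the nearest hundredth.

Without the tax, 50 - 2Q = 16 + 1.5Q so Q* = 9.7143 and P* = 30.5714.
A tax on sellers shifts supply up by 12.5: 50 - 2Q = 16 + 1.5Q + 12.5, so Q_t = 6.1429. Buyers pay P_b = 37.7143; sellers receive P_s = P_b - 12.5 = 25.2143.
The welfare triangle lost has base Q* - Q_t = 3.5714 and height t = 12.5, so DWL = (1/2)(3.5714)(12.5) = 22.3214.

22.32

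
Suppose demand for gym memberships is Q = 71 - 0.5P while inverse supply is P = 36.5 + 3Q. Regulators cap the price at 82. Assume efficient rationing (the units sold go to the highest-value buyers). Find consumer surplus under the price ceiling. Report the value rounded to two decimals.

679.97

Rewriting demand in inverse form: P = 142 - 2Q.
Without the control, 142 - 2Q = 36.5 + 3Q so Q* = 21.1 and P* = 99.8.
At P = 82, sellers supply (82 - 36.5)/3 = 15.1667 while buyers want more, so the quantity traded is 15.1667 at price 82.
The demand price at Q = 15.1667 is 111.6667. CS is the trapezoid between demand and 82 over [0, 15.1667]: (1/2)[(142 - 82) + (111.6667 - 82)](15.1667) = 679.9722.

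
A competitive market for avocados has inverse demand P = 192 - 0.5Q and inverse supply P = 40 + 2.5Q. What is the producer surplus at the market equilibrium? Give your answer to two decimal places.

3208.89

Setting demand equal to supply, 152 = 3Q, so Q* = 50.6667 and P* = 166.6667.
Producer surplus is the triangle above supply below P*: (1/2)(50.6667)(166.6667 - 40) = (1/2)(50.6667)(126.6667) = 3208.8889.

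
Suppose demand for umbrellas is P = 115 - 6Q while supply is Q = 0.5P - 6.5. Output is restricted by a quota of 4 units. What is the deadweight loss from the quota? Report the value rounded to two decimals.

Rewriting supply in inverse form: P = 13 + 2Q.
Without the quota, 115 - 6Q = 13 + 2Q gives Q* = 12.75.
At Q = 4 the demand price is 115 - 6(4) = 91 and the supply price is 13 + 2(4) = 21.
DWL = (1/2)(gap between curves at 4) x (Q* - 4) = (1/2)(70)(8.75) = 306.25.

306.25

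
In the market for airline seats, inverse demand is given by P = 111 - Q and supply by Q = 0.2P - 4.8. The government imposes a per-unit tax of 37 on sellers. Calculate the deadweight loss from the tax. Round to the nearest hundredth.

Rewriting supply in inverse form: P = 24 + 5Q.
Pre-tax equilibrium: 111 - Q = 24 + 5Q gives Q* = 14.5, P* = 96.5.
With the tax, sellers need 37 more per unit: 111 - Q = 24 + 5Q + 37, so Q_t = 8.3333. Buyers pay P_b = 102.6667; sellers receive P_s = P_b - 37 = 65.6667.
The welfare triangle lost has base Q* - Q_t = 6.1667 and height t = 37, so DWL = (1/2)(6.1667)(37) = 114.0833.

114.08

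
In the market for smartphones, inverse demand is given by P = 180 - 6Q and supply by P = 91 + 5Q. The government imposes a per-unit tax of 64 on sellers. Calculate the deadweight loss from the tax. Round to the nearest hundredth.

Pre-tax equilibrium: 180 - 6Q = 91 + 5Q gives Q* = 8.0909, P* = 131.4545.
With the tax, sellers need 64 more per unit: 180 - 6Q = 91 + 5Q + 64, so Q_t = 2.2727. Buyers pay P_b = 166.3636; sellers receive P_s = P_b - 64 = 102.3636.
Deadweight loss is the triangle between the curves from Q_t to Q*: (1/2)(8.0909 - 2.2727)(64) = 186.1818.

186.18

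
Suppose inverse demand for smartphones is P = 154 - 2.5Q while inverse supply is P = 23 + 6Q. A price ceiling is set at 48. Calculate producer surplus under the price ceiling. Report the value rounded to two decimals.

Free-market equilibrium: 154 - 2.5Q = 23 + 6Q gives Q* = 15.4118, P* = 115.4706.
At P = 48, sellers supply (48 - 23)/6 = 4.1667 while buyers want more, so the quantity traded is 4.1667 at price 48.
PS is the triangle above supply below 48: (1/2)(4.1667)(48 - 23) = 52.0833.

52.08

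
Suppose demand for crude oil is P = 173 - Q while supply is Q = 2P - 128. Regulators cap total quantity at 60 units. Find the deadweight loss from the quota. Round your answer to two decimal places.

Rewriting supply in inverse form: P = 64 + 0.5Q.
Without the quota, 173 - Q = 64 + 0.5Q gives Q* = 72.6667.
At Q = 60 the demand price is 173 - (60) = 113 and the supply price is 64 + 0.5(60) = 94.
DWL = (1/2)(gap between curves at 60) x (Q* - 60) = (1/2)(19)(12.6667) = 120.3333.

120.33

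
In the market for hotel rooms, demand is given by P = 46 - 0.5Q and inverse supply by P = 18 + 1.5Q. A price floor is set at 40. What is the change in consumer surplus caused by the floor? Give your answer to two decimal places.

Free-market equilibrium: 46 - 0.5Q = 18 + 1.5Q gives Q* = 14, P* = 39.
At the floor price 40, quantity demanded is (46 - 40)/0.5 = 12; demand is the short side, so Q = 12 trades at P = 40.
CS goes from (1/2)(14)(7) = 49 to 36 (computed as (46 - 40)(12) - (1/2)(0.5)(12)^2), a change of -13.

-13.00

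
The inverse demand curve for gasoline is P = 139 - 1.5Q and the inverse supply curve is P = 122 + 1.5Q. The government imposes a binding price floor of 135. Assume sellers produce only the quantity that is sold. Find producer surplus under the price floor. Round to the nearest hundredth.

29.33

Free-market equilibrium: 139 - 1.5Q = 122 + 1.5Q gives Q* = 5.6667, P* = 130.5.
At the floor price 135, quantity demanded is (139 - 135)/1.5 = 2.6667; demand is the short side, so Q = 2.6667 trades at P = 135.
The supply price at Q = 2.6667 is 126. PS is the trapezoid between 135 and supply over [0, 2.6667]: (1/2)[(135 - 122) + (135 - 126)](2.6667) = 29.3333.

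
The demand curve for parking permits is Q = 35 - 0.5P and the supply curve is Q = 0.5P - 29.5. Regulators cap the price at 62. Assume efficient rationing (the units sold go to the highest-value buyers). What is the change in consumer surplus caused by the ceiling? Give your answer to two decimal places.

2.19

Rewriting demand in inverse form: P = 70 - 2Q.
Rewriting supply in inverse form: P = 59 + 2Q.
Without the control, 70 - 2Q = 59 + 2Q so Q* = 2.75 and P* = 64.5.
At P = 62, sellers supply (62 - 59)/2 = 1.5 while buyers want more, so the quantity traded is 1.5 at price 62.
CS goes from (1/2)(2.75)(5.5) = 7.5625 to 9.75 (computed as (70 - 62)(1.5) - (1/2)(2)(1.5)^2), a change of 2.1875.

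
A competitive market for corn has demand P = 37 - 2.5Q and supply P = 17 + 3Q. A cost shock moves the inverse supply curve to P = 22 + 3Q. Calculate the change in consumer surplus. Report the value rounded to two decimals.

Initial equilibrium: Q_0 = 3.6364, P_0 = 27.9091; CS_0 = (1/2)(3.6364)(9.0909) = 16.5289, PS_0 = (1/2)(3.6364)(10.9091) = 19.8347.
New equilibrium: 37 - 2.5Q = 22 + 3Q gives Q_1 = 2.7273, P_1 = 30.1818; CS_1 = 9.2975, PS_1 = 11.157.
Change in consumer surplus = 9.2975 - 16.5289 = -7.2314.

-7.23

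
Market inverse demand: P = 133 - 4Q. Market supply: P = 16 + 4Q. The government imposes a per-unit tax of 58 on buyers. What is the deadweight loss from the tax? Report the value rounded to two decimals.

Pre-tax equilibrium: 133 - 4Q = 16 + 4Q gives Q* = 14.625, P* = 74.5.
With the tax, buyers' net willingness to pay falls by 58: (133 - 58) - 4Q = 16 + 4Q, so Q_t = 7.375. Buyers pay P_b = 103.5; sellers receive P_s = P_b - 58 = 45.5.
Deadweight loss is the triangle between the curves from Q_t to Q*: (1/2)(14.625 - 7.375)(58) = 210.25.

210.25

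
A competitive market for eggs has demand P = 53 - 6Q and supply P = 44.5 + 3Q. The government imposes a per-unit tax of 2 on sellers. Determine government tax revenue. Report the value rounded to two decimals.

1.44

Without the tax, 53 - 6Q = 44.5 + 3Q so Q* = 0.9444 and P* = 47.3333.
A tax on sellers shifts supply up by 2: 53 - 6Q = 44.5 + 3Q + 2, so Q_t = 0.7222. Buyers pay P_b = 48.6667; sellers receive P_s = P_b - 2 = 46.6667.
Revenue is the tax times quantity traded: 2 x 0.7222 = 1.4444.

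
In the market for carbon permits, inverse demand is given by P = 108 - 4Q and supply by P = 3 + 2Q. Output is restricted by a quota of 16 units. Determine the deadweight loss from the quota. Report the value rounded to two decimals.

Without the quota, 108 - 4Q = 3 + 2Q gives Q* = 17.5.
At Q = 16 the demand price is 108 - 4(16) = 44 and the supply price is 3 + 2(16) = 35.
Deadweight loss is the triangle between the curves from 16 to 17.5: (1/2)(44 - 35)(17.5 - 16) = 6.75.

6.75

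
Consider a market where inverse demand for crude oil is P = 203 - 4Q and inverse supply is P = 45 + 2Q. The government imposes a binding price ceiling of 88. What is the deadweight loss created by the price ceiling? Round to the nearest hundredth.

Without the control, 203 - 4Q = 45 + 2Q so Q* = 26.3333 and P* = 97.6667.
At P = 88, sellers supply (88 - 45)/2 = 21.5 while buyers want more, so the quantity traded is 21.5 at price 88.
At Q = 21.5 the demand price is 117 and the supply price is 88. Deadweight loss is the triangle between the curves from 21.5 to 26.3333: (1/2)(117 - 88)(26.3333 - 21.5) = 70.0833.

70.08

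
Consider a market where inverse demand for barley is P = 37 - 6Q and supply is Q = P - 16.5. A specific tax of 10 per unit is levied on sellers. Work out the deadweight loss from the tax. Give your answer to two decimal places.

Rewriting supply in inverse form: P = 16.5 + Q.
Pre-tax equilibrium: 37 - 6Q = 16.5 + Q gives Q* = 2.9286, P* = 19.4286.
With the tax, sellers need 10 more per unit: 37 - 6Q = 16.5 + Q + 10, so Q_t = 1.5. Buyers pay P_b = 28; sellers receive P_s = P_b - 10 = 18.
The welfare triangle lost has base Q* - Q_t = 1.4286 and height t = 10, so DWL = (1/2)(1.4286)(10) = 7.1429.

7.14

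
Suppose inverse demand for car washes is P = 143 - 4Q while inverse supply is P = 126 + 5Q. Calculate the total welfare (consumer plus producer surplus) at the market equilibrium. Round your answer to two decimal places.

Setting demand equal to supply, 17 = 9Q, so Q* = 1.8889 and P* = 135.4444.
CS = (1/2)(1.8889)(7.5556) = 7.1358 and PS = (1/2)(1.8889)(9.4444) = 8.9198, so total surplus = 16.0556.

16.06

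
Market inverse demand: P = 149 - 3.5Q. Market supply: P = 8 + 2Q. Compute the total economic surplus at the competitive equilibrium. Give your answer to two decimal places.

1807.36

Setting demand equal to supply, 141 = 5.5Q, so Q* = 25.6364 and P* = 59.2727.
Total surplus is the full triangle between the curves from 0 to Q*: (1/2)(25.6364)(149 - 8) = 1807.3636.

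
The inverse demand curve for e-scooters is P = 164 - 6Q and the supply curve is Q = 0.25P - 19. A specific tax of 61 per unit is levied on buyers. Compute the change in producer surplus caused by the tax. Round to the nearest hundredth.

Rewriting supply in inverse form: P = 76 + 4Q.
Pre-tax equilibrium: 164 - 6Q = 76 + 4Q gives Q* = 8.8, P* = 111.2.
With the tax, buyers' net willingness to pay falls by 61: (164 - 61) - 6Q = 76 + 4Q, so Q_t = 2.7. Buyers pay P_b = 147.8; sellers receive P_s = P_b - 61 = 86.8.
PS falls from (1/2)(8.8)(35.2) = 154.88 to (1/2)(2.7)(10.8) = 14.58, a change of -140.3.

-140.30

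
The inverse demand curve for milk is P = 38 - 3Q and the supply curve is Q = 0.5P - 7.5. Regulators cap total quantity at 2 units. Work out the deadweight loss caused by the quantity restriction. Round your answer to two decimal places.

Rewriting supply in inverse form: P = 15 + 2Q.
Unrestricted equilibrium: Q* = (38 - 15)/(3 + 2) = 4.6.
At Q = 2 the demand price is 38 - 3(2) = 32 and the supply price is 15 + 2(2) = 19.
Deadweight loss is the triangle between the curves from 2 to 4.6: (1/2)(32 - 19)(4.6 - 2) = 16.9.

16.90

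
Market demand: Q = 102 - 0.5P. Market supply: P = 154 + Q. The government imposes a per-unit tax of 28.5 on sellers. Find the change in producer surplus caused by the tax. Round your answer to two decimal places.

Rewriting demand in inverse form: P = 204 - 2Q.
Pre-tax equilibrium: 204 - 2Q = 154 + Q gives Q* = 16.6667, P* = 170.6667.
A tax on sellers shifts supply up by 28.5: 204 - 2Q = 154 + Q + 28.5, so Q_t = 7.1667. Buyers pay P_b = 189.6667; sellers receive P_s = P_b - 28.5 = 161.1667.
PS falls from (1/2)(16.6667)(16.6667) = 138.8889 to (1/2)(7.1667)(7.1667) = 25.6806, a change of -113.2083.

-113.21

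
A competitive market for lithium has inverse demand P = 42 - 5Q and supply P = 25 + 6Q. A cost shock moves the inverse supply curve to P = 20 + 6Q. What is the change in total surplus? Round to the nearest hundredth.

Initial equilibrium: Q_0 = 1.5455, P_0 = 34.2727; CS_0 = (1/2)(1.5455)(7.7273) = 5.9711, PS_0 = (1/2)(1.5455)(9.2727) = 7.1653.
New equilibrium: 42 - 5Q = 20 + 6Q gives Q_1 = 2, P_1 = 32; CS_1 = 10, PS_1 = 12.
Change in total surplus = (10 + 12) - (5.9711 + 7.1653) = 8.8636.

8.86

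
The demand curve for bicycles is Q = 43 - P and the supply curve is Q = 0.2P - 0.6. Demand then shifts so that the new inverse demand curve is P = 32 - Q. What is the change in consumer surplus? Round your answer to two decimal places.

-10.54

Rewriting demand in inverse form: P = 43 - Q.
Rewriting supply in inverse form: P = 3 + 5Q.
Initial equilibrium: Q_0 = 6.6667, P_0 = 36.3333; CS_0 = (1/2)(6.6667)(6.6667) = 22.2222, PS_0 = (1/2)(6.6667)(33.3333) = 111.1111.
New equilibrium: 32 - Q = 3 + 5Q gives Q_1 = 4.8333, P_1 = 27.1667; CS_1 = 11.6806, PS_1 = 58.4028.
Change in consumer surplus = 11.6806 - 22.2222 = -10.5417.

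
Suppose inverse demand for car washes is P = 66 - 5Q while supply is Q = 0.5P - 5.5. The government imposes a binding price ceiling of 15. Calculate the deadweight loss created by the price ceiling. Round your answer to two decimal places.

120.07

Rewriting supply in inverse form: P = 11 + 2Q.
Free-market equilibrium: 66 - 5Q = 11 + 2Q gives Q* = 7.8571, P* = 26.7143.
At P = 15, sellers supply (15 - 11)/2 = 2 while buyers want more, so the quantity traded is 2 at price 15.
The lost-trades triangle has base Q* - 2 = 5.8571 and height equal to the gap between the curves at Q = 2, which is 56 - 15 = 41. DWL = (1/2)(5.8571)(41) = 120.0714.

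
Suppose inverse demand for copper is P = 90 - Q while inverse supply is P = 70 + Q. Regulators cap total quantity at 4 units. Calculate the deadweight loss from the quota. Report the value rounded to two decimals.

Without the quota, 90 - Q = 70 + Q gives Q* = 10.
At Q = 4 the demand price is 90 - (4) = 86 and the supply price is 70 + (4) = 74.
Deadweight loss is the triangle between the curves from 4 to 10: (1/2)(86 - 74)(10 - 4) = 36.

36.00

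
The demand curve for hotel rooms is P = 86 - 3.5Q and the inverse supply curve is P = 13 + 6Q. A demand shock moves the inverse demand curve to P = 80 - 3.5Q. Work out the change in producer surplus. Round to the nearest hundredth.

-27.92

Initial equilibrium: Q_0 = 7.6842, P_0 = 59.1053; CS_0 = (1/2)(7.6842)(26.8947) = 103.3324, PS_0 = (1/2)(7.6842)(46.1053) = 177.1413.
New equilibrium: 80 - 3.5Q = 13 + 6Q gives Q_1 = 7.0526, P_1 = 55.3158; CS_1 = 87.0443, PS_1 = 149.2188.
Change in producer surplus = 149.2188 - 177.1413 = -27.9224.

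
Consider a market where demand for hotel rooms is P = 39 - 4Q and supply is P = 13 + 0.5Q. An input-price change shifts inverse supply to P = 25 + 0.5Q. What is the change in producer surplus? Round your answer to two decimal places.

Initial equilibrium: Q_0 = 5.7778, P_0 = 15.8889; CS_0 = (1/2)(5.7778)(23.1111) = 66.7654, PS_0 = (1/2)(5.7778)(2.8889) = 8.3457.
New equilibrium: 39 - 4Q = 25 + 0.5Q gives Q_1 = 3.1111, P_1 = 26.5556; CS_1 = 19.358, PS_1 = 2.4198.
Change in producer surplus = 2.4198 - 8.3457 = -5.9259.

-5.93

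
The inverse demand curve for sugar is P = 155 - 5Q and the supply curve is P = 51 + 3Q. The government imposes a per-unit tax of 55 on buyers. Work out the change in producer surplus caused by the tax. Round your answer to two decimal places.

-197.23

Pre-tax equilibrium: 155 - 5Q = 51 + 3Q gives Q* = 13, P* = 90.
A tax on buyers shifts demand down by 55: (155 - 55) - 5Q = 51 + 3Q, so Q_t = 6.125. Buyers pay P_b = 124.375; sellers receive P_s = P_b - 55 = 69.375.
PS falls from (1/2)(13)(39) = 253.5 to (1/2)(6.125)(18.375) = 56.2734, a change of -197.2266.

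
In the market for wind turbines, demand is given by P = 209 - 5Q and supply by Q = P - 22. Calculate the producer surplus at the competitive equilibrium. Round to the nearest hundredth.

Rewriting supply in inverse form: P = 22 + Q.
Equilibrium: 209 - 5Q = 22 + Q, so Q* = 31.1667 and P* = 53.1667.
PS is the area between P* and the supply curve from 0 to Q*: (1/2)(31.1667)(31.1667) = 485.6806.

485.68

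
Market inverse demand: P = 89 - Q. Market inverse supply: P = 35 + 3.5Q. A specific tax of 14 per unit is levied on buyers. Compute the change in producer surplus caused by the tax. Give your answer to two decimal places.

Pre-tax equilibrium: 89 - Q = 35 + 3.5Q gives Q* = 12, P* = 77.
A tax on buyers shifts demand down by 14: (89 - 14) - Q = 35 + 3.5Q, so Q_t = 8.8889. Buyers pay P_b = 80.1111; sellers receive P_s = P_b - 14 = 66.1111.
Producers lose the trapezoid between P_s and P* out to Q_t plus the triangle from Q_t to Q*: change in PS = 138.2716 - 252 = -113.7284.

-113.73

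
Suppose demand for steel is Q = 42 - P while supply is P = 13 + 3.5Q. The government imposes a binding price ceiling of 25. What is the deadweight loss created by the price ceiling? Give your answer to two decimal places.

Rewriting demand in inverse form: P = 42 - Q.
Free-market equilibrium: 42 - Q = 13 + 3.5Q gives Q* = 6.4444, P* = 35.5556.
At the ceiling price 25, quantity supplied is (25 - 13)/3.5 = 3.4286; supply is the short side, so Q = 3.4286 trades at P = 25.
At Q = 3.4286 the demand price is 38.5714 and the supply price is 25. Deadweight loss is the triangle between the curves from 3.4286 to 6.4444: (1/2)(38.5714 - 25)(6.4444 - 3.4286) = 20.4649.

20.46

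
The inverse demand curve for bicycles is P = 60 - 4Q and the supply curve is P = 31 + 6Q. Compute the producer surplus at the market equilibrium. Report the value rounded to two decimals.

25.23

Setting demand equal to supply, 29 = 10Q, so Q* = 2.9 and P* = 48.4.
PS is the area between P* and the supply curve from 0 to Q*: (1/2)(2.9)(17.4) = 25.23.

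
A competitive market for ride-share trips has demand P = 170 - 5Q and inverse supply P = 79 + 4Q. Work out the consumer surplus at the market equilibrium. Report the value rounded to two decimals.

Set 170 - 5Q = 79 + 4Q, which gives 91 = 9Q, so Q* = 10.1111 and P* = 170 - 5(10.1111) = 119.4444.
CS is the area between the demand curve and P* from 0 to Q*: (1/2)(10.1111)(50.5556) = 255.5864.

255.59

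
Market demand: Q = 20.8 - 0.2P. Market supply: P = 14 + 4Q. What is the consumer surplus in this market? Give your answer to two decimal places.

Rewriting demand in inverse form: P = 104 - 5Q.
Set 104 - 5Q = 14 + 4Q, which gives 90 = 9Q, so Q* = 10 and P* = 104 - 5(10) = 54.
The demand choke price is 104, so CS = (1/2)(Q*)(104 - P*) = (1/2)(10)(50) = 250.

250.00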